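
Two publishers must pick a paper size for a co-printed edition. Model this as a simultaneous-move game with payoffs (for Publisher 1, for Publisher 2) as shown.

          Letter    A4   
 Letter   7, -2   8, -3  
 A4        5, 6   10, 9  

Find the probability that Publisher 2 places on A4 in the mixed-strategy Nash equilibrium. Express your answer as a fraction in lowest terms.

Publisher 2's mix q on Letter must make Publisher 1 indifferent between Letter and A4.
Publisher 1's payoff from Letter: 7q + 8(1−q). From A4: 5q + 10(1−q).
Set equal: 2q = 2(1−q) → q = 2/4 = 1/2.
Probability on A4 is 1 − 1/2 = 1/2.

1/2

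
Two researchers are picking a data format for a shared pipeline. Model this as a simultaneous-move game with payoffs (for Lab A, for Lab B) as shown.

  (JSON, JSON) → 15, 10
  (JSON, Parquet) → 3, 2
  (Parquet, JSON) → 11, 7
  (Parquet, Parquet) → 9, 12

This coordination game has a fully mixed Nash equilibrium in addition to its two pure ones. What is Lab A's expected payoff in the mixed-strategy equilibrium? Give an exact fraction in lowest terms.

51/5

Lab B mixes with probability q on JSON, chosen so Lab A is indifferent: 15q + 3(1−q) = 11q + 9(1−q) gives q = 3/5.
Lab A's expected payoff (from either row, since indifferent) is 15·3/5 + 3·2/5 = 51/5.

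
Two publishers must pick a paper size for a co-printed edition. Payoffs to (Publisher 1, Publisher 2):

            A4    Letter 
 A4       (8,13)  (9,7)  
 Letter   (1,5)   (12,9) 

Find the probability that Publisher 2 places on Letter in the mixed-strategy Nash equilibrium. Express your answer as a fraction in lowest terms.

7/10

Publisher 2's mix q on A4 must make Publisher 1 indifferent between A4 and Letter.
Publisher 1's payoff from A4: 8q + 9(1−q). From Letter: 1q + 12(1−q).
Set equal: 7q = 3(1−q) → q = 3/10.
Probability on Letter is 1 − 3/10 = 7/10.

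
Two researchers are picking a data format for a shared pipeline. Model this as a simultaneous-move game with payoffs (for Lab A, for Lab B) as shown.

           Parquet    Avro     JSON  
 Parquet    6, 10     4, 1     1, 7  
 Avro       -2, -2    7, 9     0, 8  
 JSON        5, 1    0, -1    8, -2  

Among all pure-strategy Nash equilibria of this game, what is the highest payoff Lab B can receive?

Both Parquet is a pure NE (Lab A: 6 ≥ 5; Lab B: 10 ≥ 7). Lab B gets 10.
Both Avro is a pure NE (Lab A: 7 ≥ 4; Lab B: 9 ≥ 8). Lab B gets 9.
Every other cell has a profitable deviation for at least one player. Highest of {10, 9} is 10.

10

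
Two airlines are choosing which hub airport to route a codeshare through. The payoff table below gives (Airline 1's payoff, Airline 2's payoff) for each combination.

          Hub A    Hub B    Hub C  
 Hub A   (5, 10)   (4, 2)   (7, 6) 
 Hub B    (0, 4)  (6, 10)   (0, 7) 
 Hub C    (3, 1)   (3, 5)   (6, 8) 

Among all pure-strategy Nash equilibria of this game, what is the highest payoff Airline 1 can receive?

Both Hub A is a pure NE (Airline 1: 5 ≥ 3; Airline 2: 10 ≥ 6). Airline 1 gets 5.
Both Hub B is a pure NE (Airline 1: 6 ≥ 4; Airline 2: 10 ≥ 7). Airline 1 gets 6.
Every other cell has a profitable deviation for at least one player. Highest of {5, 6} is 6.

6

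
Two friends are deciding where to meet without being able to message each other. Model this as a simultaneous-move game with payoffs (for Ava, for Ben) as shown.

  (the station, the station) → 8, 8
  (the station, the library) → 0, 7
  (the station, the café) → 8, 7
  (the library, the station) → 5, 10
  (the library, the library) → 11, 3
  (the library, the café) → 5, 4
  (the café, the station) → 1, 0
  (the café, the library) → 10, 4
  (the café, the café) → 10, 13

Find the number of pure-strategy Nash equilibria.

2

Both the station: Ava gets 8 (best alternative 5); Ben gets 8 (best alternative 7). Neither deviates — NE.
Both the café: Ava gets 10 (best alternative 8); Ben gets 13 (best alternative 4). Neither deviates — NE.
Both the library is not a NE: Ben would switch to the station (10 > 3).
No other cell survives both best-response checks, so there are 2 pure NE.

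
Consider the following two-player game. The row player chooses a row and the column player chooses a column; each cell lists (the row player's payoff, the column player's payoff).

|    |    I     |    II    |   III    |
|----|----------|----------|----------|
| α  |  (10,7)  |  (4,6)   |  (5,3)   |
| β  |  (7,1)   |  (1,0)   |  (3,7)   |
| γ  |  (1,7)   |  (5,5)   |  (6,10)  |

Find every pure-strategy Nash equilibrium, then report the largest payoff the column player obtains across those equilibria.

10

(α, I) is a pure NE (the row player: 10 ≥ 7; the column player: 7 ≥ 6). The column player gets 7.
(γ, III) is a pure NE (the row player: 6 ≥ 5; the column player: 10 ≥ 7). The column player gets 10.
Every other cell has a profitable deviation for at least one player. Highest of {7, 10} is 10.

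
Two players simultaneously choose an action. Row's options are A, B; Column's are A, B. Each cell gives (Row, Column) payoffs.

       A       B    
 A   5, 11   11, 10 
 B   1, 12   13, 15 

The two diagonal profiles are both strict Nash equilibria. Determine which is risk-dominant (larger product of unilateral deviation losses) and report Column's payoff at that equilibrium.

15

At both A: Row loses 5 − 1 = 4 by deviating; Column loses 11 − 10 = 1. Product = 4·1 = 4.
At both B: Row loses 13 − 11 = 2 by deviating; Column loses 15 − 12 = 3. Product = 2·3 = 6.
6 > 4, so both B is risk-dominant. Column's payoff there is 15.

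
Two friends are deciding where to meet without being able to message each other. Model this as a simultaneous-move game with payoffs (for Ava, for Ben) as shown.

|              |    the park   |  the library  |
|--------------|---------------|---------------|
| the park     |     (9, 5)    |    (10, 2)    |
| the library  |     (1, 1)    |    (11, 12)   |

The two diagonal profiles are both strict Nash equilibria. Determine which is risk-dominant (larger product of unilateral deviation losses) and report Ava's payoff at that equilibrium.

9

At both the park: Ava loses 9 − 1 = 8 by deviating; Ben loses 5 − 2 = 3. Product = 8·3 = 24.
At both the library: Ava loses 11 − 10 = 1 by deviating; Ben loses 12 − 1 = 11. Product = 1·11 = 11.
24 > 11, so both the park is risk-dominant. Ava's payoff there is 9.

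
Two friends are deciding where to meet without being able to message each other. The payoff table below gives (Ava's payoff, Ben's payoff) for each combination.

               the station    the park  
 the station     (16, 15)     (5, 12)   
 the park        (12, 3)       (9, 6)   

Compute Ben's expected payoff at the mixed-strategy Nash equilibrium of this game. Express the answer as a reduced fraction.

Ava mixes with probability p on the station, chosen so Ben is indifferent: 15p + 3(1−p) = 12p + 6(1−p) gives p = 1/2.
Ben's expected payoff is 15·1/2 + 3·1/2 = 9.

9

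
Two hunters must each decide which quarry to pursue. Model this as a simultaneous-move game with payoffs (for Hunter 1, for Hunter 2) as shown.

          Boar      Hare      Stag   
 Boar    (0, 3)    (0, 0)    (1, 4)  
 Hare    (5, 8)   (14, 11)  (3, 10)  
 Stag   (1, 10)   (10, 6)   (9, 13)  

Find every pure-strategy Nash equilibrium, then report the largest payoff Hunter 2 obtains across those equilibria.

13

Both Hare is a pure NE (Hunter 1: 14 ≥ 10; Hunter 2: 11 ≥ 10). Hunter 2 gets 11.
Both Stag is a pure NE (Hunter 1: 9 ≥ 3; Hunter 2: 13 ≥ 10). Hunter 2 gets 13.
Every other cell has a profitable deviation for at least one player. Highest of {11, 13} is 13.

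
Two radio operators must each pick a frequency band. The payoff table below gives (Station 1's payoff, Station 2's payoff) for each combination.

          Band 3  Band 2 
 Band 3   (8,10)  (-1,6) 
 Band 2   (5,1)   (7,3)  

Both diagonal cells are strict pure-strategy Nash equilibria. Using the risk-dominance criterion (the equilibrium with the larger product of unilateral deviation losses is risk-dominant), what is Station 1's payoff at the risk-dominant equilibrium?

At both Band 3: Station 1 loses 8 − 5 = 3 by deviating; Station 2 loses 10 − 6 = 4. Product = 3·4 = 12.
At both Band 2: Station 1 loses 7 − (-1) = 8 by deviating; Station 2 loses 3 − 1 = 2. Product = 8·2 = 16.
16 > 12, so both Band 2 is risk-dominant. Station 1's payoff there is 7.

7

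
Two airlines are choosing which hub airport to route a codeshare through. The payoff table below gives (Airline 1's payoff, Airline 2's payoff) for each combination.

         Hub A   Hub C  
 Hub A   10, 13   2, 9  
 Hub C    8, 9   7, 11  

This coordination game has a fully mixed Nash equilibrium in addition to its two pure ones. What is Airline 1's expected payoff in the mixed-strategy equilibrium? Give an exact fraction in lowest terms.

54/7

Airline 2 mixes with probability q on Hub A, chosen so Airline 1 is indifferent: 10q + 2(1−q) = 8q + 7(1−q) gives q = 5/7.
Airline 1's expected payoff (from either row, since indifferent) is 10·5/7 + 2·2/7 = 54/7.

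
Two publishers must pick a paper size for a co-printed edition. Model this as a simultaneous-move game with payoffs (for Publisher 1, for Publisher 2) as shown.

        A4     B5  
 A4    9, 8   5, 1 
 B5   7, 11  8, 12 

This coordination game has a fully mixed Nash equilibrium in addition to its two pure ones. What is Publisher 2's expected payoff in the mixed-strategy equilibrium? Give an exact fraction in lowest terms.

85/8

Publisher 1 mixes with probability p on A4, chosen so Publisher 2 is indifferent: 8p + 11(1−p) = 1p + 12(1−p) gives p = 1/8.
Publisher 2's expected payoff is 8·1/8 + 11·7/8 = 85/8.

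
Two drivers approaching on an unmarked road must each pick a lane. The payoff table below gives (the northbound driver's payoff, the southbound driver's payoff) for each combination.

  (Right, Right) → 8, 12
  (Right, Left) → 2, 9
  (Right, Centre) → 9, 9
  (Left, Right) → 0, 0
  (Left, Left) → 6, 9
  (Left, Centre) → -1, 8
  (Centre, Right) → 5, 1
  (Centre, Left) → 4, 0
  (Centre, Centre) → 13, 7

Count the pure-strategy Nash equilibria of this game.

3

Both Right: the northbound driver gets 8 (best alternative 5); the southbound driver gets 12 (best alternative 9). Neither deviates — NE.
Both Left: the northbound driver gets 6 (best alternative 4); the southbound driver gets 9 (best alternative 8). Neither deviates — NE.
Both Centre: the northbound driver gets 13 (best alternative 9); the southbound driver gets 7 (best alternative 1). Neither deviates — NE.
(Right, Left) is not a NE: the northbound driver would switch to Left (6 > 2).
No other cell survives both best-response checks, so there are 3 pure NE.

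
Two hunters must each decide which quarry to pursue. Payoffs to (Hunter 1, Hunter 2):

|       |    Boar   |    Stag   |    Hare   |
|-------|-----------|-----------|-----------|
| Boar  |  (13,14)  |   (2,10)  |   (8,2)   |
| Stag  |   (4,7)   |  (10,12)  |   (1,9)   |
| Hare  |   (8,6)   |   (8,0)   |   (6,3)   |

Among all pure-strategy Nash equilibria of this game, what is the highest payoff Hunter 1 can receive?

Both Boar is a pure NE (Hunter 1: 13 ≥ 8; Hunter 2: 14 ≥ 10). Hunter 1 gets 13.
Both Stag is a pure NE (Hunter 1: 10 ≥ 8; Hunter 2: 12 ≥ 9). Hunter 1 gets 10.
Every other cell has a profitable deviation for at least one player. Highest of {13, 10} is 13.

13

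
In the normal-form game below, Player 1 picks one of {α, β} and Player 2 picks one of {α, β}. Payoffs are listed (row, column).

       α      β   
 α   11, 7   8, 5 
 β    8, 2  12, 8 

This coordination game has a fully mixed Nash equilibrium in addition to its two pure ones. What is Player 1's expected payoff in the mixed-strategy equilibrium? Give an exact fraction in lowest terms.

68/7

Player 2 mixes with probability q on α, chosen so Player 1 is indifferent: 11q + 8(1−q) = 8q + 12(1−q) gives q = 4/7.
Player 1's expected payoff (from either row, since indifferent) is 11·4/7 + 8·3/7 = 68/7.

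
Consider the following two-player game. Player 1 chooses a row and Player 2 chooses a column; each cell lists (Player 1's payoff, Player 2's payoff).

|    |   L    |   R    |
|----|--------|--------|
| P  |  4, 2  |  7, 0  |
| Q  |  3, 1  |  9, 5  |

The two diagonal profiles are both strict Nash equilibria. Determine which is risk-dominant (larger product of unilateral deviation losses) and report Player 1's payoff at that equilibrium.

9

At (P, L): Player 1 loses 4 − 3 = 1 by deviating; Player 2 loses 2 − 0 = 2. Product = 1·2 = 2.
At (Q, R): Player 1 loses 9 − 7 = 2 by deviating; Player 2 loses 5 − 1 = 4. Product = 2·4 = 8.
8 > 2, so (Q, R) is risk-dominant. Player 1's payoff there is 9.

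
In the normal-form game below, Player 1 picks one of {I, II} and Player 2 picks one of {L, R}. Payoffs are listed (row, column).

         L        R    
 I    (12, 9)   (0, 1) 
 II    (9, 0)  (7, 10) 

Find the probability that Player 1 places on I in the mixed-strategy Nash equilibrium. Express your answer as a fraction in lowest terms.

5/9

Player 1's mix p on I must make Player 2 indifferent between L and R.
Player 2's payoff from L: 9p + 0(1−p). From R: 1p + 10(1−p).
Set equal: 8p = 10(1−p) → p = 10/18 = 5/9.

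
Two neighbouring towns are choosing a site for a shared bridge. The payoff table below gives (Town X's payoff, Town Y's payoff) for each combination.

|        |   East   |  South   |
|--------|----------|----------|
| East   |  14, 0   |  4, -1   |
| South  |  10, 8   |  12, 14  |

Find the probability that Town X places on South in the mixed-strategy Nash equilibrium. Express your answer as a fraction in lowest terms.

Town X's mix p on East must make Town Y indifferent between East and South.
Town Y's payoff from East: 0p + 8(1−p). From South: (-1)p + 14(1−p).
Set equal: 1p = 6(1−p) → p = 6/7.
Probability on South is 1 − 6/7 = 1/7.

1/7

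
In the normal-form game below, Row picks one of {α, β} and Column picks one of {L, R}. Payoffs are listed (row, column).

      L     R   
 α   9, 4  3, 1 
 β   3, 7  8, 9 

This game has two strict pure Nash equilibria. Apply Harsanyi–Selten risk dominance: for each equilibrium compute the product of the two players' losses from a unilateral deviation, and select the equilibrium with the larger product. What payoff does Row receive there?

9

At (α, L): Row loses 9 − 3 = 6 by deviating; Column loses 4 − 1 = 3. Product = 6·3 = 18.
At (β, R): Row loses 8 − 3 = 5 by deviating; Column loses 9 − 7 = 2. Product = 5·2 = 10.
18 > 10, so (α, L) is risk-dominant. Row's payoff there is 9.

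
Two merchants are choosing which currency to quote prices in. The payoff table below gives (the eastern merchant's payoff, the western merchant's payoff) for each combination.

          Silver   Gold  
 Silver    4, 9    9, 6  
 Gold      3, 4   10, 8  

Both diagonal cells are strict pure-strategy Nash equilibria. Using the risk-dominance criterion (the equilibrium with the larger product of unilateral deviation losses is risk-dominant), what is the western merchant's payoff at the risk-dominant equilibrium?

8

At both Silver: the eastern merchant loses 4 − 3 = 1 by deviating; the western merchant loses 9 − 6 = 3. Product = 1·3 = 3.
At both Gold: the eastern merchant loses 10 − 9 = 1 by deviating; the western merchant loses 8 − 4 = 4. Product = 1·4 = 4.
4 > 3, so both Gold is risk-dominant. The western merchant's payoff there is 8.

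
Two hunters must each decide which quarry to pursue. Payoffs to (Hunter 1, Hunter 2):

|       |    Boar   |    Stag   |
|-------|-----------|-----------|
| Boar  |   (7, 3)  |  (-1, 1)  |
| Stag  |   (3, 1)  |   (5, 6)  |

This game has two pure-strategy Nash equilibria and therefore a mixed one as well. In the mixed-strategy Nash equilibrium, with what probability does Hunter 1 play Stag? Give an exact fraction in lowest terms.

Hunter 1's mix p on Boar must make Hunter 2 indifferent between Boar and Stag.
Hunter 2's payoff from Boar: 3p + 1(1−p). From Stag: 1p + 6(1−p).
Set equal: 2p = 5(1−p) → p = 5/7.
Probability on Stag is 1 − 5/7 = 2/7.

2/7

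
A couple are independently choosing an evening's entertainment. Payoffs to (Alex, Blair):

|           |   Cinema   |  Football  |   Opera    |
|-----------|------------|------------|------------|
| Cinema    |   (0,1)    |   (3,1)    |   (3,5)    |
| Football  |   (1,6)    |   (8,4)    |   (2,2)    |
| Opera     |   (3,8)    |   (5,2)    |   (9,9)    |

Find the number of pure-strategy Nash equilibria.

1

Both Opera: Alex gets 9 (best alternative 3); Blair gets 9 (best alternative 8). Neither deviates — NE.
Both Football is not a NE: Blair would switch to Cinema (6 > 4).
No other cell survives both best-response checks, so there is 1 pure NE.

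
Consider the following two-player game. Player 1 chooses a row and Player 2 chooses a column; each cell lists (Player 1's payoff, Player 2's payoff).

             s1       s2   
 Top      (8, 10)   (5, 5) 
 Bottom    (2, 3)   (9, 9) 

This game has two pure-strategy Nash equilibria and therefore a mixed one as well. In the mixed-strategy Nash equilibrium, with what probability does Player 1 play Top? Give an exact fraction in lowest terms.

6/11

Player 1's mix p on Top must make Player 2 indifferent between s1 and s2.
Player 2's payoff from s1: 10p + 3(1−p). From s2: 5p + 9(1−p).
Set equal: 5p = 6(1−p) → p = 6/11.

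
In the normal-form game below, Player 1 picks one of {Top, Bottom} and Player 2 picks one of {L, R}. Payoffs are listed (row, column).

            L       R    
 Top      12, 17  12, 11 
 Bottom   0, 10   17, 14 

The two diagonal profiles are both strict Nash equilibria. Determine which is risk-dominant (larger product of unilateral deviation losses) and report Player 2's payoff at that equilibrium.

17

At (Top, L): Player 1 loses 12 − 0 = 12 by deviating; Player 2 loses 17 − 11 = 6. Product = 12·6 = 72.
At (Bottom, R): Player 1 loses 17 − 12 = 5 by deviating; Player 2 loses 14 − 10 = 4. Product = 5·4 = 20.
72 > 20, so (Top, L) is risk-dominant. Player 2's payoff there is 17.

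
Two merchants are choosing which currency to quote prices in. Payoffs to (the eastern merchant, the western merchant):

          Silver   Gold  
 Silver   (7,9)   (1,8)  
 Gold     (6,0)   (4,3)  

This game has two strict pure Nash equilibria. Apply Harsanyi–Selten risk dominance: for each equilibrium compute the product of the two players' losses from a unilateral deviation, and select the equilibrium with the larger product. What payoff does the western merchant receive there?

At both Silver: the eastern merchant loses 7 − 6 = 1 by deviating; the western merchant loses 9 − 8 = 1. Product = 1·1 = 1.
At both Gold: the eastern merchant loses 4 − 1 = 3 by deviating; the western merchant loses 3 − 0 = 3. Product = 3·3 = 9.
9 > 1, so both Gold is risk-dominant. The western merchant's payoff there is 3.

3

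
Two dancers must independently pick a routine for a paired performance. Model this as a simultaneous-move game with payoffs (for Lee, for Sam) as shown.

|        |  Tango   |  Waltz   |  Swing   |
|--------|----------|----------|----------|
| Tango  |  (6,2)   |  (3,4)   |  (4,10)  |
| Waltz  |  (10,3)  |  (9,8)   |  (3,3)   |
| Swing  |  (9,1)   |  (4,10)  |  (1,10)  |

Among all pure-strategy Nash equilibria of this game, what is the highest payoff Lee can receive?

9

(Tango, Swing) is a pure NE (Lee: 4 ≥ 3; Sam: 10 ≥ 4). Lee gets 4.
Both Waltz is a pure NE (Lee: 9 ≥ 4; Sam: 8 ≥ 3). Lee gets 9.
Every other cell has a profitable deviation for at least one player. Highest of {4, 9} is 9.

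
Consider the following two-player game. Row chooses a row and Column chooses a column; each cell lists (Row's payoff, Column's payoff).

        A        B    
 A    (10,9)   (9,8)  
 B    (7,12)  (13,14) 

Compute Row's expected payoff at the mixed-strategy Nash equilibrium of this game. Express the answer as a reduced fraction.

Column mixes with probability q on A, chosen so Row is indifferent: 10q + 9(1−q) = 7q + 13(1−q) gives q = 4/7.
Row's expected payoff (from either row, since indifferent) is 10·4/7 + 9·3/7 = 67/7.

67/7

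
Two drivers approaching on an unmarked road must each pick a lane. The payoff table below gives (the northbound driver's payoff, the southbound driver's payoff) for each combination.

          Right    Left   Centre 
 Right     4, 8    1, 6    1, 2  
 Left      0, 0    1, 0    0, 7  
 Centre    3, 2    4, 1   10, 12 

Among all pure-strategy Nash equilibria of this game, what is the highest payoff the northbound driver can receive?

Both Right is a pure NE (the northbound driver: 4 ≥ 3; the southbound driver: 8 ≥ 6). The northbound driver gets 4.
Both Centre is a pure NE (the northbound driver: 10 ≥ 1; the southbound driver: 12 ≥ 2). The northbound driver gets 10.
Every other cell has a profitable deviation for at least one player. Highest of {4, 10} is 10.

10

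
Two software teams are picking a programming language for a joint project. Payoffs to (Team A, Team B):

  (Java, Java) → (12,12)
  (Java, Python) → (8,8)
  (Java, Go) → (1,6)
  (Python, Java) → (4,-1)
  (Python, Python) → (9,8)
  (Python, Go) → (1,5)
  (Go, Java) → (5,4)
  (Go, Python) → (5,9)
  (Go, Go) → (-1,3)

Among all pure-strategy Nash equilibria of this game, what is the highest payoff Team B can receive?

12

Both Java is a pure NE (Team A: 12 ≥ 5; Team B: 12 ≥ 8). Team B gets 12.
Both Python is a pure NE (Team A: 9 ≥ 8; Team B: 8 ≥ 5). Team B gets 8.
Every other cell has a profitable deviation for at least one player. Highest of {12, 8} is 12.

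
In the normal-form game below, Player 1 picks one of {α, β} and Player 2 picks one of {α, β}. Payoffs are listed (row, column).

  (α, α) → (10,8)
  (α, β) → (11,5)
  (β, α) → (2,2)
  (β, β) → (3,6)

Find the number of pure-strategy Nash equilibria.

Both α: Player 1 gets 10 (best alternative 2); Player 2 gets 8 (best alternative 5). Neither deviates — NE.
Both β is not a NE: Player 1 would switch to α (11 > 3).
No other cell survives both best-response checks, so there is 1 pure NE.

1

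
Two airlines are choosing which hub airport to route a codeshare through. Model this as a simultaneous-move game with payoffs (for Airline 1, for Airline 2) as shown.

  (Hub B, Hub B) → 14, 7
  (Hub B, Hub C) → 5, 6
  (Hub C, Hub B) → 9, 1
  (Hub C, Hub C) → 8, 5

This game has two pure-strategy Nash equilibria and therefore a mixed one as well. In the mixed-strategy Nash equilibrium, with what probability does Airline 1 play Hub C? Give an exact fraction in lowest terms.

Airline 1's mix p on Hub B must make Airline 2 indifferent between Hub B and Hub C.
Airline 2's payoff from Hub B: 7p + 1(1−p). From Hub C: 6p + 5(1−p).
Set equal: 1p = 4(1−p) → p = 4/5.
Probability on Hub C is 1 − 4/5 = 1/5.

1/5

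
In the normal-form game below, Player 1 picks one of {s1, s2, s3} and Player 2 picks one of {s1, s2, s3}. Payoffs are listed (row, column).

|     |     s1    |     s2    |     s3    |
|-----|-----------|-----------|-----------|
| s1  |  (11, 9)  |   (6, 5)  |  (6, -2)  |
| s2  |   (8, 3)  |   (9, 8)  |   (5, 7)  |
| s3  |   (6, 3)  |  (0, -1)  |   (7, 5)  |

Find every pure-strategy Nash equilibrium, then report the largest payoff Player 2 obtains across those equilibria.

Both s1 is a pure NE (Player 1: 11 ≥ 8; Player 2: 9 ≥ 5). Player 2 gets 9.
Both s2 is a pure NE (Player 1: 9 ≥ 6; Player 2: 8 ≥ 7). Player 2 gets 8.
Both s3 is a pure NE (Player 1: 7 ≥ 6; Player 2: 5 ≥ 3). Player 2 gets 5.
Every other cell has a profitable deviation for at least one player. Highest of {9, 8, 5} is 9.

9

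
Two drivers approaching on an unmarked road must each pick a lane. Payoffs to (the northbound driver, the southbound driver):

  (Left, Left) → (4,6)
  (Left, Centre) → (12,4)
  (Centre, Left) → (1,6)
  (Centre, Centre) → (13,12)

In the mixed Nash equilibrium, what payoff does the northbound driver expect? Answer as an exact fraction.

10

The southbound driver mixes with probability q on Left, chosen so the northbound driver is indifferent: 4q + 12(1−q) = 1q + 13(1−q) gives q = 1/4.
The northbound driver's expected payoff (from either row, since indifferent) is 4·1/4 + 12·3/4 = 10.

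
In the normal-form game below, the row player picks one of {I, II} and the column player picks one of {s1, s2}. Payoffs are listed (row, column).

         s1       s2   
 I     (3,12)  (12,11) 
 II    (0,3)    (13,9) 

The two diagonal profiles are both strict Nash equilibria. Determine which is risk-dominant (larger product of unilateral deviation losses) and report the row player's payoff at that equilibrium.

At (I, s1): the row player loses 3 − 0 = 3 by deviating; the column player loses 12 − 11 = 1. Product = 3·1 = 3.
At (II, s2): the row player loses 13 − 12 = 1 by deviating; the column player loses 9 − 3 = 6. Product = 1·6 = 6.
6 > 3, so (II, s2) is risk-dominant. The row player's payoff there is 13.

13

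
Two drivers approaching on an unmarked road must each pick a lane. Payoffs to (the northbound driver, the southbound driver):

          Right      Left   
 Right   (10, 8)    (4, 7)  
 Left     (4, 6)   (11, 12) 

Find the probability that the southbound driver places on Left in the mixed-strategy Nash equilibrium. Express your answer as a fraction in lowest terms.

The southbound driver's mix q on Right must make the northbound driver indifferent between Right and Left.
The northbound driver's payoff from Right: 10q + 4(1−q). From Left: 4q + 11(1−q).
Set equal: 6q = 7(1−q) → q = 7/13.
Probability on Left is 1 − 7/13 = 6/13.

6/13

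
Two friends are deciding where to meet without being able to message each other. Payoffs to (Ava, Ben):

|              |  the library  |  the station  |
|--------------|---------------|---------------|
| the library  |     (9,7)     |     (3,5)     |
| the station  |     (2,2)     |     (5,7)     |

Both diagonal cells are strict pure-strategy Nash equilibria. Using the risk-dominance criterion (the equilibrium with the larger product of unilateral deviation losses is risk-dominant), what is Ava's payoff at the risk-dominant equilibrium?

At both the library: Ava loses 9 − 2 = 7 by deviating; Ben loses 7 − 5 = 2. Product = 7·2 = 14.
At both the station: Ava loses 5 − 3 = 2 by deviating; Ben loses 7 − 2 = 5. Product = 2·5 = 10.
14 > 10, so both the library is risk-dominant. Ava's payoff there is 9.

9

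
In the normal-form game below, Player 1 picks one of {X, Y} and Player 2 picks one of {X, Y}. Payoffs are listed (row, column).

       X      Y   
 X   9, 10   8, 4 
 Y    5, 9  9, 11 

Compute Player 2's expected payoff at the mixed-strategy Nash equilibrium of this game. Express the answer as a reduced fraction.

37/4

Player 1 mixes with probability p on X, chosen so Player 2 is indifferent: 10p + 9(1−p) = 4p + 11(1−p) gives p = 1/4.
Player 2's expected payoff is 10·1/4 + 9·3/4 = 37/4.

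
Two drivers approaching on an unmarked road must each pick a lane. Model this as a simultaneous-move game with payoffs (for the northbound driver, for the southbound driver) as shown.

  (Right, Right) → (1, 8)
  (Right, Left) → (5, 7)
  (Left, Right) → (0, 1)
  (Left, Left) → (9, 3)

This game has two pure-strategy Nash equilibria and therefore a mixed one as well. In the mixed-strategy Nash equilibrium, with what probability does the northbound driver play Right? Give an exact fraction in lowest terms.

2/3

The northbound driver's mix p on Right must make the southbound driver indifferent between Right and Left.
The southbound driver's payoff from Right: 8p + 1(1−p). From Left: 7p + 3(1−p).
Set equal: 1p = 2(1−p) → p = 2/3.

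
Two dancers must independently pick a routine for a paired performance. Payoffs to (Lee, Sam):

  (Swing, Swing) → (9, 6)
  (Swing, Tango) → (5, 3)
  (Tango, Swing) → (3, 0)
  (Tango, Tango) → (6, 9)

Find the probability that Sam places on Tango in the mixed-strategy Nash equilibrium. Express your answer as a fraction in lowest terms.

6/7

Sam's mix q on Swing must make Lee indifferent between Swing and Tango.
Lee's payoff from Swing: 9q + 5(1−q). From Tango: 3q + 6(1−q).
Set equal: 6q = 1(1−q) → q = 1/7.
Probability on Tango is 1 − 1/7 = 6/7.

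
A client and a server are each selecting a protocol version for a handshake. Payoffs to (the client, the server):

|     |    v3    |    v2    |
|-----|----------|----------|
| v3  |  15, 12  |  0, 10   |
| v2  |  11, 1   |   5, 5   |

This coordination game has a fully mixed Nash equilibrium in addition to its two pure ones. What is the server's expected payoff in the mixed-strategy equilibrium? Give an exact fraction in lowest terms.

25/3

The client mixes with probability p on v3, chosen so the server is indifferent: 12p + 1(1−p) = 10p + 5(1−p) gives p = 2/3.
The server's expected payoff is 12·2/3 + 1·1/3 = 25/3.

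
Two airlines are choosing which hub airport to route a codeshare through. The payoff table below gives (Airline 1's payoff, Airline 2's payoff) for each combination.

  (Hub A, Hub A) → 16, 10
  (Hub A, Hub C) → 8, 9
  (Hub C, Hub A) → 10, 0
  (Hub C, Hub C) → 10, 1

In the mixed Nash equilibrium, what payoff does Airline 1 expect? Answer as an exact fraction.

10

Airline 2 mixes with probability q on Hub A, chosen so Airline 1 is indifferent: 16q + 8(1−q) = 10q + 10(1−q) gives q = 1/4.
Airline 1's expected payoff (from either row, since indifferent) is 16·1/4 + 8·3/4 = 10.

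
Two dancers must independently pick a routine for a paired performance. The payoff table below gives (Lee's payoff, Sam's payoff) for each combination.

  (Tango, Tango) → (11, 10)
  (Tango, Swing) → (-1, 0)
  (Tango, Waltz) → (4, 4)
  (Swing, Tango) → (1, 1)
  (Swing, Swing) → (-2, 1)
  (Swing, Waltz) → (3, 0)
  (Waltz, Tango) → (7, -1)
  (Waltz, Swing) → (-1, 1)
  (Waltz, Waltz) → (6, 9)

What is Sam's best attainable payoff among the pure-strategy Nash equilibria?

10

Both Tango is a pure NE (Lee: 11 ≥ 7; Sam: 10 ≥ 4). Sam gets 10.
Both Waltz is a pure NE (Lee: 6 ≥ 4; Sam: 9 ≥ 1). Sam gets 9.
Every other cell has a profitable deviation for at least one player. Highest of {10, 9} is 10.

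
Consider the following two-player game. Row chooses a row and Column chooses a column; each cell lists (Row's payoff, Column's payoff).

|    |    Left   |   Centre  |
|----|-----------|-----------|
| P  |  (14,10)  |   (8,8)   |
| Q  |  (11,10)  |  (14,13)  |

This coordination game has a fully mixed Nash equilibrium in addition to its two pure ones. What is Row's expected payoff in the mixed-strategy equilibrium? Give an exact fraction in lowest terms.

Column mixes with probability q on Left, chosen so Row is indifferent: 14q + 8(1−q) = 11q + 14(1−q) gives q = 2/3.
Row's expected payoff (from either row, since indifferent) is 14·2/3 + 8·1/3 = 12.

12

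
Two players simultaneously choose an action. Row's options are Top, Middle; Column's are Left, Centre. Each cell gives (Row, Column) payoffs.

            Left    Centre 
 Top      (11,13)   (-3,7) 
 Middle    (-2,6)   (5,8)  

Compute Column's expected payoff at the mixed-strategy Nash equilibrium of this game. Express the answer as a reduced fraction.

31/4

Row mixes with probability p on Top, chosen so Column is indifferent: 13p + 6(1−p) = 7p + 8(1−p) gives p = 1/4.
Column's expected payoff is 13·1/4 + 6·3/4 = 31/4.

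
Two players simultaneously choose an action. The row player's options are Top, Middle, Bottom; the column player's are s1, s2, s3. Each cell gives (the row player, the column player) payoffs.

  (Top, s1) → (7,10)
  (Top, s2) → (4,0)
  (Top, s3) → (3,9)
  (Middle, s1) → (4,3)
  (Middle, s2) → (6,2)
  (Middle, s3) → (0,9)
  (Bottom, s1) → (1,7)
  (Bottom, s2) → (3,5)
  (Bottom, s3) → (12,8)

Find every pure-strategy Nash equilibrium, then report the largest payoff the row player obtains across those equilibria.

12

(Top, s1) is a pure NE (the row player: 7 ≥ 4; the column player: 10 ≥ 9). The row player gets 7.
(Bottom, s3) is a pure NE (the row player: 12 ≥ 3; the column player: 8 ≥ 7). The row player gets 12.
Every other cell has a profitable deviation for at least one player. Highest of {7, 12} is 12.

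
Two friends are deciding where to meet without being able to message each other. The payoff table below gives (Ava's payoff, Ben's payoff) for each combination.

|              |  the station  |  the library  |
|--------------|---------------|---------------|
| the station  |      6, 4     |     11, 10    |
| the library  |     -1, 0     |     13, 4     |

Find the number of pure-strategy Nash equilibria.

Both the library: Ava gets 13 (best alternative 11); Ben gets 4 (best alternative 0). Neither deviates — NE.
Both the station is not a NE: Ben would switch to the library (10 > 4).
No other cell survives both best-response checks, so there is 1 pure NE.

1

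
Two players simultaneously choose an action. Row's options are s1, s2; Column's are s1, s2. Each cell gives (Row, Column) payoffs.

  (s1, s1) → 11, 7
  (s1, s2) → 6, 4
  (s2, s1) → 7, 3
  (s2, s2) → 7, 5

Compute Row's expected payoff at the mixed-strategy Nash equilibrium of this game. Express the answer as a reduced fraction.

7

Column mixes with probability q on s1, chosen so Row is indifferent: 11q + 6(1−q) = 7q + 7(1−q) gives q = 1/5.
Row's expected payoff (from either row, since indifferent) is 11·1/5 + 6·4/5 = 7.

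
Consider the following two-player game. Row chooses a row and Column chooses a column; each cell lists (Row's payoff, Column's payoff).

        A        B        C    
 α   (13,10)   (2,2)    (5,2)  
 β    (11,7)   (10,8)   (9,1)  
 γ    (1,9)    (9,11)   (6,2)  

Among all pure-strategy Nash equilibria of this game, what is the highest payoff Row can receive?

13

(α, A) is a pure NE (Row: 13 ≥ 11; Column: 10 ≥ 2). Row gets 13.
(β, B) is a pure NE (Row: 10 ≥ 9; Column: 8 ≥ 7). Row gets 10.
Every other cell has a profitable deviation for at least one player. Highest of {13, 10} is 13.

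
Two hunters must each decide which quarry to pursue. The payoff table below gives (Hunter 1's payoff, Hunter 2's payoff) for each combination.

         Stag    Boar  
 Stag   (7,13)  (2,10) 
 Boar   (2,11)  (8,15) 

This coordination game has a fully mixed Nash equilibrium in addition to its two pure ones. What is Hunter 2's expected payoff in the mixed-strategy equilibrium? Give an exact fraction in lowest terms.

Hunter 1 mixes with probability p on Stag, chosen so Hunter 2 is indifferent: 13p + 11(1−p) = 10p + 15(1−p) gives p = 4/7.
Hunter 2's expected payoff is 13·4/7 + 11·3/7 = 85/7.

85/7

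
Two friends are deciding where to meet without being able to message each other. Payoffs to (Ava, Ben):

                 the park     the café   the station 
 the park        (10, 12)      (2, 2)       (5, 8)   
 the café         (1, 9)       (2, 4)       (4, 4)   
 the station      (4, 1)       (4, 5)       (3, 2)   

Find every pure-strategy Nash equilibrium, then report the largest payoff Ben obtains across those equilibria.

Both the park is a pure NE (Ava: 10 ≥ 4; Ben: 12 ≥ 8). Ben gets 12.
(the station, the café) is a pure NE (Ava: 4 ≥ 2; Ben: 5 ≥ 2). Ben gets 5.
Every other cell has a profitable deviation for at least one player. Highest of {12, 5} is 12.

12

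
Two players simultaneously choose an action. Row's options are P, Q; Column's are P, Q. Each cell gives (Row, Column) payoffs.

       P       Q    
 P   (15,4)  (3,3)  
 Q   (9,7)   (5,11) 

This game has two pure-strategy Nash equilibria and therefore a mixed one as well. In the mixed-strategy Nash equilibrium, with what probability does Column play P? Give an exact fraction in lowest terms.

Column's mix q on P must make Row indifferent between P and Q.
Row's payoff from P: 15q + 3(1−q). From Q: 9q + 5(1−q).
Set equal: 6q = 2(1−q) → q = 2/8 = 1/4.

1/4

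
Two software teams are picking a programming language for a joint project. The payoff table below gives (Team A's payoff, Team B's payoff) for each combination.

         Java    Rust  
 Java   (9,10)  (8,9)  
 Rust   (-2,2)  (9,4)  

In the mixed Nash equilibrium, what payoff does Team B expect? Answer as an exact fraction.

22/3

Team A mixes with probability p on Java, chosen so Team B is indifferent: 10p + 2(1−p) = 9p + 4(1−p) gives p = 2/3.
Team B's expected payoff is 10·2/3 + 2·1/3 = 22/3.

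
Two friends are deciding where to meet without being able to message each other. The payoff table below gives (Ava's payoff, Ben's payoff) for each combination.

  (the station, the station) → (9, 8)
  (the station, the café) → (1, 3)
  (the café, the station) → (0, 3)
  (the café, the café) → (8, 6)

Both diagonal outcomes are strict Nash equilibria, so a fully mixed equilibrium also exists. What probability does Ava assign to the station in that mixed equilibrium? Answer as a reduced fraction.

Ava's mix p on the station must make Ben indifferent between the station and the café.
Ben's payoff from the station: 8p + 3(1−p). From the café: 3p + 6(1−p).
Set equal: 5p = 3(1−p) → p = 3/8.

3/8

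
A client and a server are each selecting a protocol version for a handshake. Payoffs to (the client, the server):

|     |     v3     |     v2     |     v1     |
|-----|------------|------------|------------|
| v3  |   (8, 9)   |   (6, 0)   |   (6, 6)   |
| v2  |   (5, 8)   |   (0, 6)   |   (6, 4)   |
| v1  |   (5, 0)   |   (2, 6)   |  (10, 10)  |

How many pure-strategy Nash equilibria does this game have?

2

Both v3: the client gets 8 (best alternative 5); the server gets 9 (best alternative 6). Neither deviates — NE.
Both v1: the client gets 10 (best alternative 6); the server gets 10 (best alternative 6). Neither deviates — NE.
Both v2 is not a NE: the client would switch to v3 (6 > 0).
No other cell survives both best-response checks, so there are 2 pure NE.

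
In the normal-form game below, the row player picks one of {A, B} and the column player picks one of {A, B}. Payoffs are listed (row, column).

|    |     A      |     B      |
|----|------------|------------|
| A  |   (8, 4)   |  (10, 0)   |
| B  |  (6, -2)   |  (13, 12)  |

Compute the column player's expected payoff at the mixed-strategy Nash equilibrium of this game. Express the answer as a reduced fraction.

8/3

The row player mixes with probability p on A, chosen so the column player is indifferent: 4p + (-2)(1−p) = 0p + 12(1−p) gives p = 7/9.
The column player's expected payoff is 4·7/9 + (-2)·2/9 = 8/3.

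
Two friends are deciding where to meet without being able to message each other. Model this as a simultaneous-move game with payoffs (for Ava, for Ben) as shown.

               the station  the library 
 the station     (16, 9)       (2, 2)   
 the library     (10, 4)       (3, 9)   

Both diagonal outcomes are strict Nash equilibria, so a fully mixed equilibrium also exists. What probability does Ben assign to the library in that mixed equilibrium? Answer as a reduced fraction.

Ben's mix q on the station must make Ava indifferent between the station and the library.
Ava's payoff from the station: 16q + 2(1−q). From the library: 10q + 3(1−q).
Set equal: 6q = 1(1−q) → q = 1/7.
Probability on the library is 1 − 1/7 = 6/7.

6/7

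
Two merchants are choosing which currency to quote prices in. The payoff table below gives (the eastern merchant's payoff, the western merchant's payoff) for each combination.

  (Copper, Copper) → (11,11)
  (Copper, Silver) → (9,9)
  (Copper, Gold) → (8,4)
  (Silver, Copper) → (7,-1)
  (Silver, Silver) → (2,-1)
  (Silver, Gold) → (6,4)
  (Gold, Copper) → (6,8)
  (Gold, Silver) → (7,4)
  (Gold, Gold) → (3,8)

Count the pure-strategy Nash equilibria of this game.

Both Copper: the eastern merchant gets 11 (best alternative 7); the western merchant gets 11 (best alternative 9). Neither deviates — NE.
Both Gold is not a NE: the eastern merchant would switch to Copper (8 > 3).
No other cell survives both best-response checks, so there is 1 pure NE.

1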